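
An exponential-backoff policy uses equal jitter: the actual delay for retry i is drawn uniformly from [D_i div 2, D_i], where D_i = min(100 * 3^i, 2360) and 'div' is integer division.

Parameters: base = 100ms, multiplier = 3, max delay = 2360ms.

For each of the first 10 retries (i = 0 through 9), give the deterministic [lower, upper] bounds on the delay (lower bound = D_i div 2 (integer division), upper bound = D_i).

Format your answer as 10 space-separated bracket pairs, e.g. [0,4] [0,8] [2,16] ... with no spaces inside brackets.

Computing bounds per retry:
  i=0: D_i=min(100*3^0,2360)=100, bounds=[50,100]
  i=1: D_i=min(100*3^1,2360)=300, bounds=[150,300]
  i=2: D_i=min(100*3^2,2360)=900, bounds=[450,900]
  i=3: D_i=min(100*3^3,2360)=2360, bounds=[1180,2360]
  i=4: D_i=min(100*3^4,2360)=2360, bounds=[1180,2360]
  i=5: D_i=min(100*3^5,2360)=2360, bounds=[1180,2360]
  i=6: D_i=min(100*3^6,2360)=2360, bounds=[1180,2360]
  i=7: D_i=min(100*3^7,2360)=2360, bounds=[1180,2360]
  i=8: D_i=min(100*3^8,2360)=2360, bounds=[1180,2360]
  i=9: D_i=min(100*3^9,2360)=2360, bounds=[1180,2360]

Answer: [50,100] [150,300] [450,900] [1180,2360] [1180,2360] [1180,2360] [1180,2360] [1180,2360] [1180,2360] [1180,2360]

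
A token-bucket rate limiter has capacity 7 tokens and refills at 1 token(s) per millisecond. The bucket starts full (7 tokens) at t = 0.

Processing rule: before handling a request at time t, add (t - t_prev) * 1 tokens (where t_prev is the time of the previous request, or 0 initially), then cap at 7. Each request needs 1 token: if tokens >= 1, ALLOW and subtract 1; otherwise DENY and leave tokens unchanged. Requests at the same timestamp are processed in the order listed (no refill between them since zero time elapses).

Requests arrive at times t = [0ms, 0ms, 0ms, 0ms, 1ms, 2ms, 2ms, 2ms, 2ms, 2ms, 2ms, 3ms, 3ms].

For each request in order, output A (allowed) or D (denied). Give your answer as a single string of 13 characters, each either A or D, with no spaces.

Simulating step by step:
  req#1 t=0ms: ALLOW
  req#2 t=0ms: ALLOW
  req#3 t=0ms: ALLOW
  req#4 t=0ms: ALLOW
  req#5 t=1ms: ALLOW
  req#6 t=2ms: ALLOW
  req#7 t=2ms: ALLOW
  req#8 t=2ms: ALLOW
  req#9 t=2ms: ALLOW
  req#10 t=2ms: DENY
  req#11 t=2ms: DENY
  req#12 t=3ms: ALLOW
  req#13 t=3ms: DENY

Answer: AAAAAAAAADDAD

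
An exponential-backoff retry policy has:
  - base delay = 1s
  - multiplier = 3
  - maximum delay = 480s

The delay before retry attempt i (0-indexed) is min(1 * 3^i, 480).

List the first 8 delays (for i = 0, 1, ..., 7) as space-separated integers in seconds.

Answer: 1 3 9 27 81 243 480 480

Derivation:
Computing each delay:
  i=0: min(1*3^0, 480) = 1
  i=1: min(1*3^1, 480) = 3
  i=2: min(1*3^2, 480) = 9
  i=3: min(1*3^3, 480) = 27
  i=4: min(1*3^4, 480) = 81
  i=5: min(1*3^5, 480) = 243
  i=6: min(1*3^6, 480) = 480
  i=7: min(1*3^7, 480) = 480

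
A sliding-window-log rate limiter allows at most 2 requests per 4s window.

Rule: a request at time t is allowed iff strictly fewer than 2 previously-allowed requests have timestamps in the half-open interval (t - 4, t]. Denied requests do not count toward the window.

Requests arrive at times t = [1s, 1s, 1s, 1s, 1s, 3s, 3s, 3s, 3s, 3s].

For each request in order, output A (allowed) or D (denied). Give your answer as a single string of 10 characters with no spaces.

Tracking allowed requests in the window:
  req#1 t=1s: ALLOW
  req#2 t=1s: ALLOW
  req#3 t=1s: DENY
  req#4 t=1s: DENY
  req#5 t=1s: DENY
  req#6 t=3s: DENY
  req#7 t=3s: DENY
  req#8 t=3s: DENY
  req#9 t=3s: DENY
  req#10 t=3s: DENY

Answer: AADDDDDDDD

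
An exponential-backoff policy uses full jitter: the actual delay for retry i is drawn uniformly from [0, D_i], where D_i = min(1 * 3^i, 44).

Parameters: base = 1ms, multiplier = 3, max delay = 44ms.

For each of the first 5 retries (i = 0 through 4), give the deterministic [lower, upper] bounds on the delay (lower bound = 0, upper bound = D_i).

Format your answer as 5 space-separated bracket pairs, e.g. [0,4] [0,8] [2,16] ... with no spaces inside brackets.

Computing bounds per retry:
  i=0: D_i=min(1*3^0,44)=1, bounds=[0,1]
  i=1: D_i=min(1*3^1,44)=3, bounds=[0,3]
  i=2: D_i=min(1*3^2,44)=9, bounds=[0,9]
  i=3: D_i=min(1*3^3,44)=27, bounds=[0,27]
  i=4: D_i=min(1*3^4,44)=44, bounds=[0,44]

Answer: [0,1] [0,3] [0,9] [0,27] [0,44]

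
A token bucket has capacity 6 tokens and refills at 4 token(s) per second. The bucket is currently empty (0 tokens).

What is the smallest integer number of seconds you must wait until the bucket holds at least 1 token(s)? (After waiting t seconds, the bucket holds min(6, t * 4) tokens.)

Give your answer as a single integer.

Answer: 1

Derivation:
Need t * 4 >= 1, so t >= 1/4.
Smallest integer t = ceil(1/4) = 1.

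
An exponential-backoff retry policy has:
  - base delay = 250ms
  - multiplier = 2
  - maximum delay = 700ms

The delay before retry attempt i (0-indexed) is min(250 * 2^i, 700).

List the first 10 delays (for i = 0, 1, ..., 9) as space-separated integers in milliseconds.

Answer: 250 500 700 700 700 700 700 700 700 700

Derivation:
Computing each delay:
  i=0: min(250*2^0, 700) = 250
  i=1: min(250*2^1, 700) = 500
  i=2: min(250*2^2, 700) = 700
  i=3: min(250*2^3, 700) = 700
  i=4: min(250*2^4, 700) = 700
  i=5: min(250*2^5, 700) = 700
  i=6: min(250*2^6, 700) = 700
  i=7: min(250*2^7, 700) = 700
  i=8: min(250*2^8, 700) = 700
  i=9: min(250*2^9, 700) = 700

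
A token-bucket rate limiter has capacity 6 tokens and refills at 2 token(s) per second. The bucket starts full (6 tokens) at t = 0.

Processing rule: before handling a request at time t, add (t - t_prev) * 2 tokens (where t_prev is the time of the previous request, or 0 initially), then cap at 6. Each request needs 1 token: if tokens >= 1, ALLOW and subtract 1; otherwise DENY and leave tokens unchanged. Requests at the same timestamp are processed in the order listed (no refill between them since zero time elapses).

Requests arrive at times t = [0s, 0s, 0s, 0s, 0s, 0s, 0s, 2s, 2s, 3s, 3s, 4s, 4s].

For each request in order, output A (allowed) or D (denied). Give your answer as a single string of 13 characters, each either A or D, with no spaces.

Answer: AAAAAADAAAAAA

Derivation:
Simulating step by step:
  req#1 t=0s: ALLOW
  req#2 t=0s: ALLOW
  req#3 t=0s: ALLOW
  req#4 t=0s: ALLOW
  req#5 t=0s: ALLOW
  req#6 t=0s: ALLOW
  req#7 t=0s: DENY
  req#8 t=2s: ALLOW
  req#9 t=2s: ALLOW
  req#10 t=3s: ALLOW
  req#11 t=3s: ALLOW
  req#12 t=4s: ALLOW
  req#13 t=4s: ALLOW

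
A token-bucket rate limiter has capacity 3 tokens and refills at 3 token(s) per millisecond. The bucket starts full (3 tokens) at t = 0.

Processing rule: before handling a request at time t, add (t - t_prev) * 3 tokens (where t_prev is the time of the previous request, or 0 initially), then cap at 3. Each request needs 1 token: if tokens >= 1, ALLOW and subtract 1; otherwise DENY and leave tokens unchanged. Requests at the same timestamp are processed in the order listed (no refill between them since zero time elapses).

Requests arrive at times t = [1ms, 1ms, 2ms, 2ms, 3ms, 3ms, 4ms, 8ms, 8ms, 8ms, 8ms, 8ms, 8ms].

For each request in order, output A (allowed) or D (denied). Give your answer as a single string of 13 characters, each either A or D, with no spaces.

Simulating step by step:
  req#1 t=1ms: ALLOW
  req#2 t=1ms: ALLOW
  req#3 t=2ms: ALLOW
  req#4 t=2ms: ALLOW
  req#5 t=3ms: ALLOW
  req#6 t=3ms: ALLOW
  req#7 t=4ms: ALLOW
  req#8 t=8ms: ALLOW
  req#9 t=8ms: ALLOW
  req#10 t=8ms: ALLOW
  req#11 t=8ms: DENY
  req#12 t=8ms: DENY
  req#13 t=8ms: DENY

Answer: AAAAAAAAAADDD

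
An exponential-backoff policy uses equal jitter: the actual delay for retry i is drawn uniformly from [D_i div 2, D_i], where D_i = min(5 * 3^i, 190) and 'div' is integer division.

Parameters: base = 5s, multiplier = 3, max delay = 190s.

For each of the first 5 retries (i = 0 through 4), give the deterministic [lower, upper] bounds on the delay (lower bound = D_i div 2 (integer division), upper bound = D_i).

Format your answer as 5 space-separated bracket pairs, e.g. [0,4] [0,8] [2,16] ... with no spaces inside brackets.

Answer: [2,5] [7,15] [22,45] [67,135] [95,190]

Derivation:
Computing bounds per retry:
  i=0: D_i=min(5*3^0,190)=5, bounds=[2,5]
  i=1: D_i=min(5*3^1,190)=15, bounds=[7,15]
  i=2: D_i=min(5*3^2,190)=45, bounds=[22,45]
  i=3: D_i=min(5*3^3,190)=135, bounds=[67,135]
  i=4: D_i=min(5*3^4,190)=190, bounds=[95,190]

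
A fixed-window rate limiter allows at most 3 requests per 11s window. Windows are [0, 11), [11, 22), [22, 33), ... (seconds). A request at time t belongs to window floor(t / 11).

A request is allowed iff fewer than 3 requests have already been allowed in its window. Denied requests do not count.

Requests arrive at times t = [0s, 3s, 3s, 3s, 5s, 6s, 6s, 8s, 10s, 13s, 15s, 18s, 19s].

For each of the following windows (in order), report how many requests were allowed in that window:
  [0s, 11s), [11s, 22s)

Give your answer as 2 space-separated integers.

Processing requests:
  req#1 t=0s (window 0): ALLOW
  req#2 t=3s (window 0): ALLOW
  req#3 t=3s (window 0): ALLOW
  req#4 t=3s (window 0): DENY
  req#5 t=5s (window 0): DENY
  req#6 t=6s (window 0): DENY
  req#7 t=6s (window 0): DENY
  req#8 t=8s (window 0): DENY
  req#9 t=10s (window 0): DENY
  req#10 t=13s (window 1): ALLOW
  req#11 t=15s (window 1): ALLOW
  req#12 t=18s (window 1): ALLOW
  req#13 t=19s (window 1): DENY

Allowed counts by window: 3 3

Answer: 3 3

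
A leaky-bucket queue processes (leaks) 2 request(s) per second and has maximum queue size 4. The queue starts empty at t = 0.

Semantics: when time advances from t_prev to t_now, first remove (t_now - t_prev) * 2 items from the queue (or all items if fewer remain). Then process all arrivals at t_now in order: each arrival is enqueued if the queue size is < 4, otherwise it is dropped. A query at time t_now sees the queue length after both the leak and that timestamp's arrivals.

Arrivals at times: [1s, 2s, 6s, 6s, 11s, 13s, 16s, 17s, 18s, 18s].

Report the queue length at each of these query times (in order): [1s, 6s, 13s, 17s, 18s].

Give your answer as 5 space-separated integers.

Queue lengths at query times:
  query t=1s: backlog = 1
  query t=6s: backlog = 2
  query t=13s: backlog = 1
  query t=17s: backlog = 1
  query t=18s: backlog = 2

Answer: 1 2 1 1 2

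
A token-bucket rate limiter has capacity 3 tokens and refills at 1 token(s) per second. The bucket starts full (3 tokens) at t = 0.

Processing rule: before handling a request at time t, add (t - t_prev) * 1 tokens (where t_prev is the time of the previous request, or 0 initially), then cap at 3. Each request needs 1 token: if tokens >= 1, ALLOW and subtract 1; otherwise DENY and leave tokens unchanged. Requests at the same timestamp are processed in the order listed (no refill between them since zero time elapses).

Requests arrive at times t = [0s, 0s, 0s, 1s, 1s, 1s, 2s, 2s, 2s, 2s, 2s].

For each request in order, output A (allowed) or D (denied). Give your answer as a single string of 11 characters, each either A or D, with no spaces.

Simulating step by step:
  req#1 t=0s: ALLOW
  req#2 t=0s: ALLOW
  req#3 t=0s: ALLOW
  req#4 t=1s: ALLOW
  req#5 t=1s: DENY
  req#6 t=1s: DENY
  req#7 t=2s: ALLOW
  req#8 t=2s: DENY
  req#9 t=2s: DENY
  req#10 t=2s: DENY
  req#11 t=2s: DENY

Answer: AAAADDADDDD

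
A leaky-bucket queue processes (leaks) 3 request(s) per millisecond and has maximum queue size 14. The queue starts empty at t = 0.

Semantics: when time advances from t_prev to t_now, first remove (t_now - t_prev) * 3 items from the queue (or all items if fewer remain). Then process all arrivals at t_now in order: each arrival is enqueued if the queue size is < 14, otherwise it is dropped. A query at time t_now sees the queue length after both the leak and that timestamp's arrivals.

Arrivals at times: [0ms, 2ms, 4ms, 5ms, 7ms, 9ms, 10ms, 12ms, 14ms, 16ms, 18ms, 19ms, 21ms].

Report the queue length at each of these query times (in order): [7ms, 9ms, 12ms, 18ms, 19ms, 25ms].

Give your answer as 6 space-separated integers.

Queue lengths at query times:
  query t=7ms: backlog = 1
  query t=9ms: backlog = 1
  query t=12ms: backlog = 1
  query t=18ms: backlog = 1
  query t=19ms: backlog = 1
  query t=25ms: backlog = 0

Answer: 1 1 1 1 1 0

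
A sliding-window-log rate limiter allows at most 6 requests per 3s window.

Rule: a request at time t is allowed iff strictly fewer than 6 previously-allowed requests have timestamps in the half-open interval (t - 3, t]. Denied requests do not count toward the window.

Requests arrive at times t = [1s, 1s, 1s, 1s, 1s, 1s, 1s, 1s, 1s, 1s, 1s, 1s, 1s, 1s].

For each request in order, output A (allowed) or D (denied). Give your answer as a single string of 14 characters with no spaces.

Answer: AAAAAADDDDDDDD

Derivation:
Tracking allowed requests in the window:
  req#1 t=1s: ALLOW
  req#2 t=1s: ALLOW
  req#3 t=1s: ALLOW
  req#4 t=1s: ALLOW
  req#5 t=1s: ALLOW
  req#6 t=1s: ALLOW
  req#7 t=1s: DENY
  req#8 t=1s: DENY
  req#9 t=1s: DENY
  req#10 t=1s: DENY
  req#11 t=1s: DENY
  req#12 t=1s: DENY
  req#13 t=1s: DENY
  req#14 t=1s: DENY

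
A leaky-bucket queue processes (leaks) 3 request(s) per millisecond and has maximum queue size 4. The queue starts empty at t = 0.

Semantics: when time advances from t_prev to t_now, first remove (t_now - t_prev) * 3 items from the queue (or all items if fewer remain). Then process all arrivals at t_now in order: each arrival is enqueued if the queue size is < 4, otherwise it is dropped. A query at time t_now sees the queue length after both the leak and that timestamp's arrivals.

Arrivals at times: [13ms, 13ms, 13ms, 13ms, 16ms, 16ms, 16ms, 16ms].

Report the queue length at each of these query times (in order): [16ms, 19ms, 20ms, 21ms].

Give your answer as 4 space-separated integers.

Answer: 4 0 0 0

Derivation:
Queue lengths at query times:
  query t=16ms: backlog = 4
  query t=19ms: backlog = 0
  query t=20ms: backlog = 0
  query t=21ms: backlog = 0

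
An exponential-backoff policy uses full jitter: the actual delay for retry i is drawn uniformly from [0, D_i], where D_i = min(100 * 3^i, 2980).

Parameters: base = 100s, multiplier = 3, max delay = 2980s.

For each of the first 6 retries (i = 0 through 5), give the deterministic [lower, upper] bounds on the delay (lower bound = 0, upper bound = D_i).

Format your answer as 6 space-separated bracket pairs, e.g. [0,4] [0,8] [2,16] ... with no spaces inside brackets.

Computing bounds per retry:
  i=0: D_i=min(100*3^0,2980)=100, bounds=[0,100]
  i=1: D_i=min(100*3^1,2980)=300, bounds=[0,300]
  i=2: D_i=min(100*3^2,2980)=900, bounds=[0,900]
  i=3: D_i=min(100*3^3,2980)=2700, bounds=[0,2700]
  i=4: D_i=min(100*3^4,2980)=2980, bounds=[0,2980]
  i=5: D_i=min(100*3^5,2980)=2980, bounds=[0,2980]

Answer: [0,100] [0,300] [0,900] [0,2700] [0,2980] [0,2980]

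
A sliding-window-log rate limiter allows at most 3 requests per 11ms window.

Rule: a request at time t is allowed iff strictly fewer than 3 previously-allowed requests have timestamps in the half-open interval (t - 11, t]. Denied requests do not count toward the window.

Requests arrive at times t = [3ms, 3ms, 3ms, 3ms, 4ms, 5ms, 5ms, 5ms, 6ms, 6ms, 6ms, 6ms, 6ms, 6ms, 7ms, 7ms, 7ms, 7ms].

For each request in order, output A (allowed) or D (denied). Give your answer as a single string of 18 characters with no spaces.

Tracking allowed requests in the window:
  req#1 t=3ms: ALLOW
  req#2 t=3ms: ALLOW
  req#3 t=3ms: ALLOW
  req#4 t=3ms: DENY
  req#5 t=4ms: DENY
  req#6 t=5ms: DENY
  req#7 t=5ms: DENY
  req#8 t=5ms: DENY
  req#9 t=6ms: DENY
  req#10 t=6ms: DENY
  req#11 t=6ms: DENY
  req#12 t=6ms: DENY
  req#13 t=6ms: DENY
  req#14 t=6ms: DENY
  req#15 t=7ms: DENY
  req#16 t=7ms: DENY
  req#17 t=7ms: DENY
  req#18 t=7ms: DENY

Answer: AAADDDDDDDDDDDDDDD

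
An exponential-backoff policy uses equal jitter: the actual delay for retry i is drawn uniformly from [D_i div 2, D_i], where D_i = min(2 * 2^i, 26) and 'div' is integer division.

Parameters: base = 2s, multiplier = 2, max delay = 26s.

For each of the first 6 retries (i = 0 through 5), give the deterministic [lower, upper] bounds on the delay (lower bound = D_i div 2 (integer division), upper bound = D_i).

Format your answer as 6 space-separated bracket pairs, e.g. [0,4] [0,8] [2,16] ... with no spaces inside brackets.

Computing bounds per retry:
  i=0: D_i=min(2*2^0,26)=2, bounds=[1,2]
  i=1: D_i=min(2*2^1,26)=4, bounds=[2,4]
  i=2: D_i=min(2*2^2,26)=8, bounds=[4,8]
  i=3: D_i=min(2*2^3,26)=16, bounds=[8,16]
  i=4: D_i=min(2*2^4,26)=26, bounds=[13,26]
  i=5: D_i=min(2*2^5,26)=26, bounds=[13,26]

Answer: [1,2] [2,4] [4,8] [8,16] [13,26] [13,26]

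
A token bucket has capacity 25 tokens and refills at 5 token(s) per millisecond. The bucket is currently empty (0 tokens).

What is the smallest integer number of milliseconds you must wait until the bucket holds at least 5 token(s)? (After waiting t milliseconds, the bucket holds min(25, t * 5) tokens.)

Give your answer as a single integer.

Answer: 1

Derivation:
Need t * 5 >= 5, so t >= 5/5.
Smallest integer t = ceil(5/5) = 1.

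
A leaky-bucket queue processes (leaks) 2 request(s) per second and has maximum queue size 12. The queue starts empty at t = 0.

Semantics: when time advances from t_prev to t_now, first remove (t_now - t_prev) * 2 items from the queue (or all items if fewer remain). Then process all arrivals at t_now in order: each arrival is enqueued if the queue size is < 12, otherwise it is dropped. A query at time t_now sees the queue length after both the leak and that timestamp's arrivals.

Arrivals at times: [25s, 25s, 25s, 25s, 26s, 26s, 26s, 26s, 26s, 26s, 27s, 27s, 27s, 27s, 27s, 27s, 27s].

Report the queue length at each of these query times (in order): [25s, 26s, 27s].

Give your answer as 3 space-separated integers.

Queue lengths at query times:
  query t=25s: backlog = 4
  query t=26s: backlog = 8
  query t=27s: backlog = 12

Answer: 4 8 12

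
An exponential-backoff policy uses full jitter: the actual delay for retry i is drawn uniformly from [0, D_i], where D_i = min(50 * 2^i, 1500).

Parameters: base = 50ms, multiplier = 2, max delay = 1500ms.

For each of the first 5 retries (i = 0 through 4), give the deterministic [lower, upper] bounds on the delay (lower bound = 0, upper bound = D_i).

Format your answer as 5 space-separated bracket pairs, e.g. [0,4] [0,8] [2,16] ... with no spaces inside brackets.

Answer: [0,50] [0,100] [0,200] [0,400] [0,800]

Derivation:
Computing bounds per retry:
  i=0: D_i=min(50*2^0,1500)=50, bounds=[0,50]
  i=1: D_i=min(50*2^1,1500)=100, bounds=[0,100]
  i=2: D_i=min(50*2^2,1500)=200, bounds=[0,200]
  i=3: D_i=min(50*2^3,1500)=400, bounds=[0,400]
  i=4: D_i=min(50*2^4,1500)=800, bounds=[0,800]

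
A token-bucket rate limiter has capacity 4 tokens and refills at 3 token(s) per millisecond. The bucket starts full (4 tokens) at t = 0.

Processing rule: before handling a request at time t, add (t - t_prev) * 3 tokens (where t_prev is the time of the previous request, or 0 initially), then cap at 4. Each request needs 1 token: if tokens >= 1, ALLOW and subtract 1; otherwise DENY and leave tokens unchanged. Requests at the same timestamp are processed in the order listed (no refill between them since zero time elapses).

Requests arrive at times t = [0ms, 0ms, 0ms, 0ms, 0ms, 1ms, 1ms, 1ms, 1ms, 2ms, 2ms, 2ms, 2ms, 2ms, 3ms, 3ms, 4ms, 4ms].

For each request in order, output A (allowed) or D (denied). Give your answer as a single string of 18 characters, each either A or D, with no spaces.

Answer: AAAADAAADAAADDAAAA

Derivation:
Simulating step by step:
  req#1 t=0ms: ALLOW
  req#2 t=0ms: ALLOW
  req#3 t=0ms: ALLOW
  req#4 t=0ms: ALLOW
  req#5 t=0ms: DENY
  req#6 t=1ms: ALLOW
  req#7 t=1ms: ALLOW
  req#8 t=1ms: ALLOW
  req#9 t=1ms: DENY
  req#10 t=2ms: ALLOW
  req#11 t=2ms: ALLOW
  req#12 t=2ms: ALLOW
  req#13 t=2ms: DENY
  req#14 t=2ms: DENY
  req#15 t=3ms: ALLOW
  req#16 t=3ms: ALLOW
  req#17 t=4ms: ALLOW
  req#18 t=4ms: ALLOW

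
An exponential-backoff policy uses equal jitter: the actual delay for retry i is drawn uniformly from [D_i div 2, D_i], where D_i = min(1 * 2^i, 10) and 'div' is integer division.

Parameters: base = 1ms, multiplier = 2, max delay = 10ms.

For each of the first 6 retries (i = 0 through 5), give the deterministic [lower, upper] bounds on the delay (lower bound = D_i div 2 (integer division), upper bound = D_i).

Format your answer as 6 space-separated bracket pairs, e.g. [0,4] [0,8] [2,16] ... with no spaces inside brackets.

Answer: [0,1] [1,2] [2,4] [4,8] [5,10] [5,10]

Derivation:
Computing bounds per retry:
  i=0: D_i=min(1*2^0,10)=1, bounds=[0,1]
  i=1: D_i=min(1*2^1,10)=2, bounds=[1,2]
  i=2: D_i=min(1*2^2,10)=4, bounds=[2,4]
  i=3: D_i=min(1*2^3,10)=8, bounds=[4,8]
  i=4: D_i=min(1*2^4,10)=10, bounds=[5,10]
  i=5: D_i=min(1*2^5,10)=10, bounds=[5,10]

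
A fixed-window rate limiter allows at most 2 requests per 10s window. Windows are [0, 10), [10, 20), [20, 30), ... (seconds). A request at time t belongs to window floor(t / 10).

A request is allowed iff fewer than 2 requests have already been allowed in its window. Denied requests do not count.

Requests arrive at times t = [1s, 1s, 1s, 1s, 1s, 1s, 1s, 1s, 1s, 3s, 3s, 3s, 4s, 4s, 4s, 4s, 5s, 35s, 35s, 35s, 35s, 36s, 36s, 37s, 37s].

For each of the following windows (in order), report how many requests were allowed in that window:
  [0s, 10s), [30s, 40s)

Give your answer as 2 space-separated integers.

Processing requests:
  req#1 t=1s (window 0): ALLOW
  req#2 t=1s (window 0): ALLOW
  req#3 t=1s (window 0): DENY
  req#4 t=1s (window 0): DENY
  req#5 t=1s (window 0): DENY
  req#6 t=1s (window 0): DENY
  req#7 t=1s (window 0): DENY
  req#8 t=1s (window 0): DENY
  req#9 t=1s (window 0): DENY
  req#10 t=3s (window 0): DENY
  req#11 t=3s (window 0): DENY
  req#12 t=3s (window 0): DENY
  req#13 t=4s (window 0): DENY
  req#14 t=4s (window 0): DENY
  req#15 t=4s (window 0): DENY
  req#16 t=4s (window 0): DENY
  req#17 t=5s (window 0): DENY
  req#18 t=35s (window 3): ALLOW
  req#19 t=35s (window 3): ALLOW
  req#20 t=35s (window 3): DENY
  req#21 t=35s (window 3): DENY
  req#22 t=36s (window 3): DENY
  req#23 t=36s (window 3): DENY
  req#24 t=37s (window 3): DENY
  req#25 t=37s (window 3): DENY

Allowed counts by window: 2 2

Answer: 2 2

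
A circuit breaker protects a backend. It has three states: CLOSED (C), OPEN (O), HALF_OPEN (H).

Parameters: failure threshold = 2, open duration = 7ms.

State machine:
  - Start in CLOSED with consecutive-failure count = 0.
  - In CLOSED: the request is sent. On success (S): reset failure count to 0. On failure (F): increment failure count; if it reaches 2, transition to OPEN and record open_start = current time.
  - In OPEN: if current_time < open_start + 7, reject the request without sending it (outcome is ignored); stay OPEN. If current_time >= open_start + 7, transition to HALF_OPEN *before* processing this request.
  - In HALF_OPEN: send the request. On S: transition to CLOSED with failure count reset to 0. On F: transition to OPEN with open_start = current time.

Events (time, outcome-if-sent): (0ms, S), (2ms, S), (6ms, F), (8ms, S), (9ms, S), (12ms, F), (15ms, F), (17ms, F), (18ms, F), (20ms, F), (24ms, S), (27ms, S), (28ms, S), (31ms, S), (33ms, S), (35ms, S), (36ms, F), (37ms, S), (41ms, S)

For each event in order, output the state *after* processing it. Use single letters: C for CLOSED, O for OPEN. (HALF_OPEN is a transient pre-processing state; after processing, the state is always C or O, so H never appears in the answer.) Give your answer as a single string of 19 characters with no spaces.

Answer: CCCCCCOOOOCCCCCCCCC

Derivation:
State after each event:
  event#1 t=0ms outcome=S: state=CLOSED
  event#2 t=2ms outcome=S: state=CLOSED
  event#3 t=6ms outcome=F: state=CLOSED
  event#4 t=8ms outcome=S: state=CLOSED
  event#5 t=9ms outcome=S: state=CLOSED
  event#6 t=12ms outcome=F: state=CLOSED
  event#7 t=15ms outcome=F: state=OPEN
  event#8 t=17ms outcome=F: state=OPEN
  event#9 t=18ms outcome=F: state=OPEN
  event#10 t=20ms outcome=F: state=OPEN
  event#11 t=24ms outcome=S: state=CLOSED
  event#12 t=27ms outcome=S: state=CLOSED
  event#13 t=28ms outcome=S: state=CLOSED
  event#14 t=31ms outcome=S: state=CLOSED
  event#15 t=33ms outcome=S: state=CLOSED
  event#16 t=35ms outcome=S: state=CLOSED
  event#17 t=36ms outcome=F: state=CLOSED
  event#18 t=37ms outcome=S: state=CLOSED
  event#19 t=41ms outcome=S: state=CLOSED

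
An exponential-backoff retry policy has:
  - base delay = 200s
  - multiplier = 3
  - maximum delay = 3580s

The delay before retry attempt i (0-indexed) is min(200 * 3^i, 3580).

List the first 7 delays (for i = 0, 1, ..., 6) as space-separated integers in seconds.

Computing each delay:
  i=0: min(200*3^0, 3580) = 200
  i=1: min(200*3^1, 3580) = 600
  i=2: min(200*3^2, 3580) = 1800
  i=3: min(200*3^3, 3580) = 3580
  i=4: min(200*3^4, 3580) = 3580
  i=5: min(200*3^5, 3580) = 3580
  i=6: min(200*3^6, 3580) = 3580

Answer: 200 600 1800 3580 3580 3580 3580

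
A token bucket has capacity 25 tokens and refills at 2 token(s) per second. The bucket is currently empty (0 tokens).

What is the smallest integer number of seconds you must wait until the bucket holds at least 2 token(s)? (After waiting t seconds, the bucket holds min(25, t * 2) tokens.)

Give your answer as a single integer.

Need t * 2 >= 2, so t >= 2/2.
Smallest integer t = ceil(2/2) = 1.

Answer: 1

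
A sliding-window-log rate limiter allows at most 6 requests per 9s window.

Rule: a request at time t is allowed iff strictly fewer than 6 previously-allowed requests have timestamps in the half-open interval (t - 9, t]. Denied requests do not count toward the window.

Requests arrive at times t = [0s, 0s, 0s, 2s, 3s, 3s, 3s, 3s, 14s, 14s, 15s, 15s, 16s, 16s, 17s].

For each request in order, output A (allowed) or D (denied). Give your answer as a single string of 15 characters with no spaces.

Answer: AAAAAADDAAAAAAD

Derivation:
Tracking allowed requests in the window:
  req#1 t=0s: ALLOW
  req#2 t=0s: ALLOW
  req#3 t=0s: ALLOW
  req#4 t=2s: ALLOW
  req#5 t=3s: ALLOW
  req#6 t=3s: ALLOW
  req#7 t=3s: DENY
  req#8 t=3s: DENY
  req#9 t=14s: ALLOW
  req#10 t=14s: ALLOW
  req#11 t=15s: ALLOW
  req#12 t=15s: ALLOW
  req#13 t=16s: ALLOW
  req#14 t=16s: ALLOW
  req#15 t=17s: DENY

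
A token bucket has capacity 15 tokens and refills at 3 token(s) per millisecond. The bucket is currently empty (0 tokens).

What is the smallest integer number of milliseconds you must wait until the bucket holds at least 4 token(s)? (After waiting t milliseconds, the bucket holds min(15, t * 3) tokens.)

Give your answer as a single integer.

Need t * 3 >= 4, so t >= 4/3.
Smallest integer t = ceil(4/3) = 2.

Answer: 2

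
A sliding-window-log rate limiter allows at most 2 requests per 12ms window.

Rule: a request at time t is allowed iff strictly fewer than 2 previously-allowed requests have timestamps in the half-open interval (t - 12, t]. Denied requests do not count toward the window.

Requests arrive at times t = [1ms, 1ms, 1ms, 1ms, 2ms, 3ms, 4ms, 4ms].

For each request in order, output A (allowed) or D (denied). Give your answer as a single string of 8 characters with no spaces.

Answer: AADDDDDD

Derivation:
Tracking allowed requests in the window:
  req#1 t=1ms: ALLOW
  req#2 t=1ms: ALLOW
  req#3 t=1ms: DENY
  req#4 t=1ms: DENY
  req#5 t=2ms: DENY
  req#6 t=3ms: DENY
  req#7 t=4ms: DENY
  req#8 t=4ms: DENY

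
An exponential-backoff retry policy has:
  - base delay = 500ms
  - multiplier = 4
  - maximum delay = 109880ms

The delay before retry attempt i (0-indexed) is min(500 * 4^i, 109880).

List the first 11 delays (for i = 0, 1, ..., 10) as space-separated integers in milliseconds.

Answer: 500 2000 8000 32000 109880 109880 109880 109880 109880 109880 109880

Derivation:
Computing each delay:
  i=0: min(500*4^0, 109880) = 500
  i=1: min(500*4^1, 109880) = 2000
  i=2: min(500*4^2, 109880) = 8000
  i=3: min(500*4^3, 109880) = 32000
  i=4: min(500*4^4, 109880) = 109880
  i=5: min(500*4^5, 109880) = 109880
  i=6: min(500*4^6, 109880) = 109880
  i=7: min(500*4^7, 109880) = 109880
  i=8: min(500*4^8, 109880) = 109880
  i=9: min(500*4^9, 109880) = 109880
  i=10: min(500*4^10, 109880) = 109880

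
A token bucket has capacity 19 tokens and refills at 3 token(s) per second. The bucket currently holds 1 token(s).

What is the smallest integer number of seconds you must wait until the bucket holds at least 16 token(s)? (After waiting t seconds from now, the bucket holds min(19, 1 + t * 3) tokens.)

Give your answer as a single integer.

Answer: 5

Derivation:
Need 1 + t * 3 >= 16, so t >= 15/3.
Smallest integer t = ceil(15/3) = 5.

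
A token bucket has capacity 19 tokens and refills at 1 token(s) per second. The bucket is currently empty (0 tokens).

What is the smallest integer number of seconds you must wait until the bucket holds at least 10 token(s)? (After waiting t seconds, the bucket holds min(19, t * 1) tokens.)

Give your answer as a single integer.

Answer: 10

Derivation:
Need t * 1 >= 10, so t >= 10/1.
Smallest integer t = ceil(10/1) = 10.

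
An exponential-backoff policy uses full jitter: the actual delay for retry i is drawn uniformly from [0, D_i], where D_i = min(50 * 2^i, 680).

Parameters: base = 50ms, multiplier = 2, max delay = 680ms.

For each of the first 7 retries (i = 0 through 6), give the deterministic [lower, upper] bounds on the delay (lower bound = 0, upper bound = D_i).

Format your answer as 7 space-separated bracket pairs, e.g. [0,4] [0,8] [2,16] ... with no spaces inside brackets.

Computing bounds per retry:
  i=0: D_i=min(50*2^0,680)=50, bounds=[0,50]
  i=1: D_i=min(50*2^1,680)=100, bounds=[0,100]
  i=2: D_i=min(50*2^2,680)=200, bounds=[0,200]
  i=3: D_i=min(50*2^3,680)=400, bounds=[0,400]
  i=4: D_i=min(50*2^4,680)=680, bounds=[0,680]
  i=5: D_i=min(50*2^5,680)=680, bounds=[0,680]
  i=6: D_i=min(50*2^6,680)=680, bounds=[0,680]

Answer: [0,50] [0,100] [0,200] [0,400] [0,680] [0,680] [0,680]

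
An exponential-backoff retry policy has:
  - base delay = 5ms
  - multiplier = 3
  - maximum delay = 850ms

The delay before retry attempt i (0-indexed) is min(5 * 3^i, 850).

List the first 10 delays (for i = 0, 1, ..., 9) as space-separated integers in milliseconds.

Answer: 5 15 45 135 405 850 850 850 850 850

Derivation:
Computing each delay:
  i=0: min(5*3^0, 850) = 5
  i=1: min(5*3^1, 850) = 15
  i=2: min(5*3^2, 850) = 45
  i=3: min(5*3^3, 850) = 135
  i=4: min(5*3^4, 850) = 405
  i=5: min(5*3^5, 850) = 850
  i=6: min(5*3^6, 850) = 850
  i=7: min(5*3^7, 850) = 850
  i=8: min(5*3^8, 850) = 850
  i=9: min(5*3^9, 850) = 850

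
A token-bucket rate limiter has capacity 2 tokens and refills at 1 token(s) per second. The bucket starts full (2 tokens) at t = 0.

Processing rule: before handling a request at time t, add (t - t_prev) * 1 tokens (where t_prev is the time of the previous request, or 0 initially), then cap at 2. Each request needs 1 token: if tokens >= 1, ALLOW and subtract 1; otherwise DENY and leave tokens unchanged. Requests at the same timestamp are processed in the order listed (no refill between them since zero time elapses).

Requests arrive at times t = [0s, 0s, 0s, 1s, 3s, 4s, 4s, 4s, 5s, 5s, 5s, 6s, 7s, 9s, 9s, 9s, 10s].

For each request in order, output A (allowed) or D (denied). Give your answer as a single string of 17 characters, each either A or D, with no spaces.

Answer: AADAAAADADDAAAADA

Derivation:
Simulating step by step:
  req#1 t=0s: ALLOW
  req#2 t=0s: ALLOW
  req#3 t=0s: DENY
  req#4 t=1s: ALLOW
  req#5 t=3s: ALLOW
  req#6 t=4s: ALLOW
  req#7 t=4s: ALLOW
  req#8 t=4s: DENY
  req#9 t=5s: ALLOW
  req#10 t=5s: DENY
  req#11 t=5s: DENY
  req#12 t=6s: ALLOW
  req#13 t=7s: ALLOW
  req#14 t=9s: ALLOW
  req#15 t=9s: ALLOW
  req#16 t=9s: DENY
  req#17 t=10s: ALLOW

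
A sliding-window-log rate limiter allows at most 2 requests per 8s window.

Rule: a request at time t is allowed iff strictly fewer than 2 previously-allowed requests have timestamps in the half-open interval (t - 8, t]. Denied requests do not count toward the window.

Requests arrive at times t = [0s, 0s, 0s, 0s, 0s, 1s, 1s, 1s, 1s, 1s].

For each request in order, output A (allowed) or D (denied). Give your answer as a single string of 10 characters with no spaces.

Tracking allowed requests in the window:
  req#1 t=0s: ALLOW
  req#2 t=0s: ALLOW
  req#3 t=0s: DENY
  req#4 t=0s: DENY
  req#5 t=0s: DENY
  req#6 t=1s: DENY
  req#7 t=1s: DENY
  req#8 t=1s: DENY
  req#9 t=1s: DENY
  req#10 t=1s: DENY

Answer: AADDDDDDDD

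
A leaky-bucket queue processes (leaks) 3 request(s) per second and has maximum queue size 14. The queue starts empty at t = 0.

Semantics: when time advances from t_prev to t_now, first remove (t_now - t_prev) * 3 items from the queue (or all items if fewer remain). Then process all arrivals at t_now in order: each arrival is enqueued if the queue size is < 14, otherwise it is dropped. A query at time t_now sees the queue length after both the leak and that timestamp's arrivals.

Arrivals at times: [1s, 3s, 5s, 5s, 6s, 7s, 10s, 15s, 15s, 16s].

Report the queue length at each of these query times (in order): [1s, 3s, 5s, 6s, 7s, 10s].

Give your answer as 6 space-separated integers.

Queue lengths at query times:
  query t=1s: backlog = 1
  query t=3s: backlog = 1
  query t=5s: backlog = 2
  query t=6s: backlog = 1
  query t=7s: backlog = 1
  query t=10s: backlog = 1

Answer: 1 1 2 1 1 1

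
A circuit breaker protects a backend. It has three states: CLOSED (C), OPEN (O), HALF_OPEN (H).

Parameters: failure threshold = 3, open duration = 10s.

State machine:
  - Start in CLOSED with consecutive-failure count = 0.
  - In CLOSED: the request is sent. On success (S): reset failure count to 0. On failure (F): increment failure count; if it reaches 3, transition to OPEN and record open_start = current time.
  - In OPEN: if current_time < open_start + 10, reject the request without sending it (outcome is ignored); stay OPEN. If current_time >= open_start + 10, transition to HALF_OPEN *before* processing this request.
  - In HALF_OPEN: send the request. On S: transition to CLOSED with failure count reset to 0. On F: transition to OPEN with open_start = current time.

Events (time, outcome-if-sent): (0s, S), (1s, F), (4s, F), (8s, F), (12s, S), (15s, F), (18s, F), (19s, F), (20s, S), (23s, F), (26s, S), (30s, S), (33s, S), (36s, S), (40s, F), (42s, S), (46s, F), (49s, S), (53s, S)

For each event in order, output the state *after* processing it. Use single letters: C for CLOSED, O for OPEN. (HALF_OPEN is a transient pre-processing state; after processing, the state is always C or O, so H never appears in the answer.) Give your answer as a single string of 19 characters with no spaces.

State after each event:
  event#1 t=0s outcome=S: state=CLOSED
  event#2 t=1s outcome=F: state=CLOSED
  event#3 t=4s outcome=F: state=CLOSED
  event#4 t=8s outcome=F: state=OPEN
  event#5 t=12s outcome=S: state=OPEN
  event#6 t=15s outcome=F: state=OPEN
  event#7 t=18s outcome=F: state=OPEN
  event#8 t=19s outcome=F: state=OPEN
  event#9 t=20s outcome=S: state=OPEN
  event#10 t=23s outcome=F: state=OPEN
  event#11 t=26s outcome=S: state=OPEN
  event#12 t=30s outcome=S: state=CLOSED
  event#13 t=33s outcome=S: state=CLOSED
  event#14 t=36s outcome=S: state=CLOSED
  event#15 t=40s outcome=F: state=CLOSED
  event#16 t=42s outcome=S: state=CLOSED
  event#17 t=46s outcome=F: state=CLOSED
  event#18 t=49s outcome=S: state=CLOSED
  event#19 t=53s outcome=S: state=CLOSED

Answer: CCCOOOOOOOOCCCCCCCC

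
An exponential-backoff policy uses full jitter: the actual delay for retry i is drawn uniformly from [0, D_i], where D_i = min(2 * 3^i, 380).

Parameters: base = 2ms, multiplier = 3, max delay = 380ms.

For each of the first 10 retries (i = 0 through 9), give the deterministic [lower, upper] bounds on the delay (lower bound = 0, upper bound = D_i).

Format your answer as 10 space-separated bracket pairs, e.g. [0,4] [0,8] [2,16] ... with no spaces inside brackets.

Answer: [0,2] [0,6] [0,18] [0,54] [0,162] [0,380] [0,380] [0,380] [0,380] [0,380]

Derivation:
Computing bounds per retry:
  i=0: D_i=min(2*3^0,380)=2, bounds=[0,2]
  i=1: D_i=min(2*3^1,380)=6, bounds=[0,6]
  i=2: D_i=min(2*3^2,380)=18, bounds=[0,18]
  i=3: D_i=min(2*3^3,380)=54, bounds=[0,54]
  i=4: D_i=min(2*3^4,380)=162, bounds=[0,162]
  i=5: D_i=min(2*3^5,380)=380, bounds=[0,380]
  i=6: D_i=min(2*3^6,380)=380, bounds=[0,380]
  i=7: D_i=min(2*3^7,380)=380, bounds=[0,380]
  i=8: D_i=min(2*3^8,380)=380, bounds=[0,380]
  i=9: D_i=min(2*3^9,380)=380, bounds=[0,380]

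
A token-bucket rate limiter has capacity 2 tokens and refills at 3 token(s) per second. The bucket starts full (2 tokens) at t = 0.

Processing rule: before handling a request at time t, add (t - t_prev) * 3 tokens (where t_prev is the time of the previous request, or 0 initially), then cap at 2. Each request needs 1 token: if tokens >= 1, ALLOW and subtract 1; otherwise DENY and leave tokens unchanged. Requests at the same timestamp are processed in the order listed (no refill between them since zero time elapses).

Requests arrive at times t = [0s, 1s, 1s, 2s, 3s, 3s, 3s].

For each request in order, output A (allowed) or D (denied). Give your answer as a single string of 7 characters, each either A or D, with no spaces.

Simulating step by step:
  req#1 t=0s: ALLOW
  req#2 t=1s: ALLOW
  req#3 t=1s: ALLOW
  req#4 t=2s: ALLOW
  req#5 t=3s: ALLOW
  req#6 t=3s: ALLOW
  req#7 t=3s: DENY

Answer: AAAAAAD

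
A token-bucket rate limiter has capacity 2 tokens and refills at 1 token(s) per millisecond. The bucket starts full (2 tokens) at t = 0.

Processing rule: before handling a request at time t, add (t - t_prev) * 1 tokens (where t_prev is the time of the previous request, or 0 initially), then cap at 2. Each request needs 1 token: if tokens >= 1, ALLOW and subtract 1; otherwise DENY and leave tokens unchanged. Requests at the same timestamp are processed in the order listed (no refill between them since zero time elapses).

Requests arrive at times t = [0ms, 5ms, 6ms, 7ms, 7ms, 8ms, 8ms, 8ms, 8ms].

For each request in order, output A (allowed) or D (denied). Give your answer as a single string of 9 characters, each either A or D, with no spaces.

Answer: AAAAAADDD

Derivation:
Simulating step by step:
  req#1 t=0ms: ALLOW
  req#2 t=5ms: ALLOW
  req#3 t=6ms: ALLOW
  req#4 t=7ms: ALLOW
  req#5 t=7ms: ALLOW
  req#6 t=8ms: ALLOW
  req#7 t=8ms: DENY
  req#8 t=8ms: DENY
  req#9 t=8ms: DENY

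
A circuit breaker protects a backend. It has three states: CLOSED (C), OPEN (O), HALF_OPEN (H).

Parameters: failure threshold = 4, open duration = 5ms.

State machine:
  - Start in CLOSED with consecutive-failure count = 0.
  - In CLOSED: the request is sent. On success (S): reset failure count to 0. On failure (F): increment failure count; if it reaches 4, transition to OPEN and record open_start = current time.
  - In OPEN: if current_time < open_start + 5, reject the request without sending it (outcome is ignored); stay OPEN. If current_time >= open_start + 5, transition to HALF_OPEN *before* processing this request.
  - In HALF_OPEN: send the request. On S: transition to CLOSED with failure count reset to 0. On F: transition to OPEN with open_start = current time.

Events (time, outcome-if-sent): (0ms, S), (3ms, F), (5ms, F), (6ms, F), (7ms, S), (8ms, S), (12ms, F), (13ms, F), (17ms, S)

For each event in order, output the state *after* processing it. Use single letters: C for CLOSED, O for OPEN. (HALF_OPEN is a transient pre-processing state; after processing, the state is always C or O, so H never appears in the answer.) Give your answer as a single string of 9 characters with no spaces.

Answer: CCCCCCCCC

Derivation:
State after each event:
  event#1 t=0ms outcome=S: state=CLOSED
  event#2 t=3ms outcome=F: state=CLOSED
  event#3 t=5ms outcome=F: state=CLOSED
  event#4 t=6ms outcome=F: state=CLOSED
  event#5 t=7ms outcome=S: state=CLOSED
  event#6 t=8ms outcome=S: state=CLOSED
  event#7 t=12ms outcome=F: state=CLOSED
  event#8 t=13ms outcome=F: state=CLOSED
  event#9 t=17ms outcome=S: state=CLOSED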